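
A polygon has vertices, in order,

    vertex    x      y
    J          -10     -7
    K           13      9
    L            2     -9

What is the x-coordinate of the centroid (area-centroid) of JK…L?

Apply the shoelace (surveyor's) formula. First the cross-terms c_i = x_i·y_{i+1} − x_{i+1}·y_i:
  1, -135, -104  ⇒  2A = -238, A = -119.
Then Σ (x_i + x_{i+1})·c_i = -1190, so x̄ = -1190 / (6·(-119)) = 5/3.

5/3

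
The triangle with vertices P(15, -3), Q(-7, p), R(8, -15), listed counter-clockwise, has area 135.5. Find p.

-2

Write out the shoelace sum; only the two edges meeting at Q involve p:
2·Area = [(15·p − (-7)·(-3)) + ((-7)·(-15) − 8·p)] + 201
       = 7·p + 285 = 271
⇒ p = -2.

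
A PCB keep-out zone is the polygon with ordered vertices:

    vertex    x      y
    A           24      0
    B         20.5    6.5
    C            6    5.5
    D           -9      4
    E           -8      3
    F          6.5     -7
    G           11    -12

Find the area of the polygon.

Σ = (156) + (73.75) + (73.5) + (5) + (36.5) + (-1) + (288) = 631.75
Area = |Σ|/2 = 315.875.

315.875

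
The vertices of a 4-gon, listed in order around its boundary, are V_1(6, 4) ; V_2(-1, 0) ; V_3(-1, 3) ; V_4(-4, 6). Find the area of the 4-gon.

Apply the shoelace (surveyor's) formula: 2A = Σ (x_i·y_{i+1} − x_{i+1}·y_i), indices taken mod 4.
Σ = (4) + (-3) + (6) + (-52) = -45
Area = |Σ|/2 = 22.5.

22.5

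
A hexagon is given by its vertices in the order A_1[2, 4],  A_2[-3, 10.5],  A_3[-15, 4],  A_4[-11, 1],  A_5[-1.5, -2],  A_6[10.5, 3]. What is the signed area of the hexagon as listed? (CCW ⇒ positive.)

Σ = (33) + (145.5) + (29) + (23.5) + (16.5) + (36) = 283.5
Signed area = Σ/2 = 141.75 (positive ⇒ counter-clockwise traversal).

141.75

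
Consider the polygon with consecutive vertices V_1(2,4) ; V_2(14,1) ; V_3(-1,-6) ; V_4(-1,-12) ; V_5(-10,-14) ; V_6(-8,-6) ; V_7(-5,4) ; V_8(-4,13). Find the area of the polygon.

Apply the shoelace formula: 2A = Σ (x_i·y_{i+1} − x_{i+1}·y_i), indices taken mod 8.
Cross-terms: -54, -83, 6, -106, -52, -62, -49, -42  ⇒  Σ = -442
Area = |Σ|/2 = 221.

221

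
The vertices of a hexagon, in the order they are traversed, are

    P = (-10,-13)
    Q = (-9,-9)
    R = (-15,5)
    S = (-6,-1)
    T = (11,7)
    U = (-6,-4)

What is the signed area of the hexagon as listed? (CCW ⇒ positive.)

Apply the shoelace (surveyor's) formula: 2A = Σ (x_i·y_{i+1} − x_{i+1}·y_i), indices taken mod 6.
Σ = (-27) + (-180) + (45) + (-31) + (-2) + (38) = -157
Signed area = Σ/2 = -78.5 (negative ⇒ clockwise traversal).

-78.5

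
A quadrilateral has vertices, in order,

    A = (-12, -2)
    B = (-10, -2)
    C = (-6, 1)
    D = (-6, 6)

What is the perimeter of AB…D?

22

|AB| = √((2)² + (0)²) = √4 = 2
|BC| = √((4)² + (3)²) = √25 = 5
|CD| = √((0)² + (5)²) = √25 = 5
|DA| = √((-6)² + (-8)²) = √100 = 10
Perimeter = 2 + 5 + 5 + 10 = 22.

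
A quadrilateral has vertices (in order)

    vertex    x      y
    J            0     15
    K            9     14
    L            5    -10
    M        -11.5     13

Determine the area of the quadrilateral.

Apply the surveyor's formula: 2A = Σ (x_i·y_{i+1} − x_{i+1}·y_i), indices taken mod 4.
Cross-terms: -135, -160, -50, -172.5  ⇒  Σ = -517.5
Area = |Σ|/2 = 258.75.

258.75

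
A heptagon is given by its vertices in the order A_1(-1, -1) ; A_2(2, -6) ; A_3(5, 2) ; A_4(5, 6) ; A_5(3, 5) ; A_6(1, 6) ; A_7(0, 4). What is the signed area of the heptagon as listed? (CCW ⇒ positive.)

45

Σ = (8) + (34) + (20) + (7) + (13) + (4) + (4) = 90
Signed area = Σ/2 = 45 (positive ⇒ counter-clockwise traversal).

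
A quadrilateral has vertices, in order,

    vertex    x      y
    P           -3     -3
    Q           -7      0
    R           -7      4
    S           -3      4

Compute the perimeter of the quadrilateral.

|PQ| = √((-4)² + (3)²) = √25 = 5
|QR| = √((0)² + (4)²) = √16 = 4
|RS| = √((4)² + (0)²) = √16 = 4
|SP| = √((0)² + (-7)²) = √49 = 7
Perimeter = 5 + 4 + 4 + 7 = 20.

20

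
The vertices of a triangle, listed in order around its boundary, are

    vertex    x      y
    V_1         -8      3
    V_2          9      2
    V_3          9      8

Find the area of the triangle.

51

Apply the shoelace formula: 2A = Σ (x_i·y_{i+1} − x_{i+1}·y_i), indices taken mod 3.
Σ = (-43) + (54) + (91) = 102
Area = |Σ|/2 = 51.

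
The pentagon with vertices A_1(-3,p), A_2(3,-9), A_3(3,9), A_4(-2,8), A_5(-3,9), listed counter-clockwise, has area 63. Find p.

5

Write out the shoelace sum; only the two edges meeting at A_1 involve p:
2·Area = [((-3)·p − (-3)·9) + ((-3)·(-9) − 3·p)] + 102
       = -6·p + 156 = 126
⇒ p = 5.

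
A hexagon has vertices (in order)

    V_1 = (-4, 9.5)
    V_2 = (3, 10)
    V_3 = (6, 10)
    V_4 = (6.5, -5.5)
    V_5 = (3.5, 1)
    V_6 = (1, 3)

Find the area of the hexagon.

Apply Gauss's area formula: 2A = Σ (x_i·y_{i+1} − x_{i+1}·y_i), indices taken mod 6.
Σ = (-68.5) + (-30) + (-98) + (25.75) + (9.5) + (21.5) = -139.75
Area = |Σ|/2 = 69.875.

69.875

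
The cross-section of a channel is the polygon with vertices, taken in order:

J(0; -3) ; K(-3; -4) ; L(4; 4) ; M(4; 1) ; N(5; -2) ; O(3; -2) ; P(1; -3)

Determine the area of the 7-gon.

22

Apply the surveyor's formula: 2A = Σ (x_i·y_{i+1} − x_{i+1}·y_i), indices taken mod 7.
Σ = (-9) + (4) + (-12) + (-13) + (-4) + (-7) + (-3) = -44
Area = |Σ|/2 = 22.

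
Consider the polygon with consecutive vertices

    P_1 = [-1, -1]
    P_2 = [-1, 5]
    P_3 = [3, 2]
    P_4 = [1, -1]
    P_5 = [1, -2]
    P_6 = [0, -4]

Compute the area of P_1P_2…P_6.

Σ = (-6) + (-17) + (-5) + (-1) + (-4) + (-4) = -37
Area = |Σ|/2 = 18.5.

18.5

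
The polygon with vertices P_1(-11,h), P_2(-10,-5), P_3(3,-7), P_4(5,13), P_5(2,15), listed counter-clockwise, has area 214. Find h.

0

The doubled signed area Σ (x_i y_{i+1} − x_{i+1} y_i) is linear in h.
With h=0 it equals 428; the coefficient of h is 12 (from the two edges through P_1).
So 12·h + 428 = 2·214 = 428 ⇒ h = 0.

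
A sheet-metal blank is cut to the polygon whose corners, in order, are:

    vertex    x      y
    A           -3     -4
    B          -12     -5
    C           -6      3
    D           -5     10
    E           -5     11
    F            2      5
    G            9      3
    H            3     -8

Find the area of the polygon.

Cross-terms: -33, -66, -45, -5, -47, -39, -81, -36  ⇒  Σ = -352
Area = |Σ|/2 = 176.

176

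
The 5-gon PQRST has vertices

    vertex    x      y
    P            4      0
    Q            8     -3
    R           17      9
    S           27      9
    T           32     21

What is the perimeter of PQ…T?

|PQ| = √((4)² + (-3)²) = √25 = 5
|QR| = √((9)² + (12)²) = √225 = 15
|RS| = √((10)² + (0)²) = √100 = 10
|ST| = √((5)² + (12)²) = √169 = 13
|TP| = √((-28)² + (-21)²) = √1225 = 35
Perimeter = 5 + 15 + 10 + 13 + 35 = 78.

78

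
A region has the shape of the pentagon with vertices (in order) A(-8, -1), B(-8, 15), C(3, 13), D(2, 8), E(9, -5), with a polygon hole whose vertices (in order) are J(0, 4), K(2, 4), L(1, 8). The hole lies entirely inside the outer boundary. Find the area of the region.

Outer boundary:
Apply Gauss's area formula: 2A = Σ (x_i·y_{i+1} − x_{i+1}·y_i), indices taken mod 5.
Cross-terms: -128, -149, -2, -82, -49  ⇒  Σ = -410
Area = |Σ|/2 = 205.
Hole:
Cross-terms: -8, 12, 4  ⇒  Σ = 8
Area = |Σ|/2 = 4.
Net area = 205 − 4 = 201.

201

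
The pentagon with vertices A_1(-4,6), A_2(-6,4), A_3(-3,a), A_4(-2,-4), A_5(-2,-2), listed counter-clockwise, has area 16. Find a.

-3

Write out the shoelace sum; only the two edges meeting at A_3 involve a:
2·Area = [((-6)·a − (-3)·4) + ((-3)·(-4) − (-2)·a)] + -4
       = -4·a + 20 = 32
⇒ a = -3.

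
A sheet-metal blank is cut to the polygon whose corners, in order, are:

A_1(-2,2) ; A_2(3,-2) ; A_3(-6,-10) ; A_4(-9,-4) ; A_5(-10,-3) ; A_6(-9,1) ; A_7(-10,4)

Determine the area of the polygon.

99

Cross-terms: -2, -42, -66, -13, -37, -26, -12  ⇒  Σ = -198
Area = |Σ|/2 = 99.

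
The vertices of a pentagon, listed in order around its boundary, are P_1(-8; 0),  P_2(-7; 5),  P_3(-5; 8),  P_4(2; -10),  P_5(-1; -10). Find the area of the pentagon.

73.5

Apply the surveyor's formula: 2A = Σ (x_i·y_{i+1} − x_{i+1}·y_i), indices taken mod 5.
P_1→P_2: (-8)(5) − (-7)(0) = -40
P_2→P_3: (-7)(8) − (-5)(5) = -31
P_3→P_4: (-5)(-10) − (2)(8) = 34
P_4→P_5: (2)(-10) − (-1)(-10) = -30
P_5→P_1: (-1)(0) − (-8)(-10) = -80
Σ = -147
Area = |Σ|/2 = 73.5.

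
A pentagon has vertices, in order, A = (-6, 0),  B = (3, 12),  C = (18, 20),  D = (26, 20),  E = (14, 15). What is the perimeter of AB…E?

|AB| = √((9)² + (12)²) = √225 = 15
|BC| = √((15)² + (8)²) = √289 = 17
|CD| = √((8)² + (0)²) = √64 = 8
|DE| = √((-12)² + (-5)²) = √169 = 13
|EA| = √((-20)² + (-15)²) = √625 = 25
Perimeter = 15 + 17 + 8 + 13 + 25 = 78.

78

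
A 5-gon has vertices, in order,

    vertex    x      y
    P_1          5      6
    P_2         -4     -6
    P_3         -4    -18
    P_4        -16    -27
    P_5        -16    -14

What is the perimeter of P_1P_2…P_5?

|P_1P_2| = √((-9)² + (-12)²) = √225 = 15
|P_2P_3| = √((0)² + (-12)²) = √144 = 12
|P_3P_4| = √((-12)² + (-9)²) = √225 = 15
|P_4P_5| = √((0)² + (13)²) = √169 = 13
|P_5P_1| = √((21)² + (20)²) = √841 = 29
Perimeter = 15 + 12 + 15 + 13 + 29 = 84.

84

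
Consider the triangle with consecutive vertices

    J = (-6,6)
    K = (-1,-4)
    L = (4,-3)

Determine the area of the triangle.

Apply the shoelace formula: 2A = Σ (x_i·y_{i+1} − x_{i+1}·y_i), indices taken mod 3.
J→K: (-6)(-4) − (-1)(6) = 30
K→L: (-1)(-3) − (4)(-4) = 19
L→J: (4)(6) − (-6)(-3) = 6
Σ = 55
Area = |Σ|/2 = 27.5.

27.5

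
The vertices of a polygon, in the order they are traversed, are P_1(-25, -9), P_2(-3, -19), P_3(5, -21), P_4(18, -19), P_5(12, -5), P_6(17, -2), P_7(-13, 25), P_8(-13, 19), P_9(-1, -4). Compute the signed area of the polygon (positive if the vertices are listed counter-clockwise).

772.5

Apply Gauss's area formula: 2A = Σ (x_i·y_{i+1} − x_{i+1}·y_i), indices taken mod 9.
Σ = (448) + (158) + (283) + (138) + (61) + (399) + (78) + (71) + (-91) = 1545
Signed area = Σ/2 = 772.5 (positive ⇒ counter-clockwise traversal).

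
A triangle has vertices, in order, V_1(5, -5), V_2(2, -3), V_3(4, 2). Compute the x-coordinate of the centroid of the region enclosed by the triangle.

11/3

Apply the shoelace (surveyor's) formula. First the cross-terms c_i = x_i·y_{i+1} − x_{i+1}·y_i:
  -5, 16, -30  ⇒  2A = -19, A = -9.5.
Then Σ (x_i + x_{i+1})·c_i = -209, so x̄ = -209 / (6·(-9.5)) = 11/3.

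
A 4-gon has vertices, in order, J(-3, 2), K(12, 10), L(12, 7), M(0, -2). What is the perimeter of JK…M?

|JK| = √((15)² + (8)²) = √289 = 17
|KL| = √((0)² + (-3)²) = √9 = 3
|LM| = √((-12)² + (-9)²) = √225 = 15
|MJ| = √((-3)² + (4)²) = √25 = 5
Perimeter = 17 + 3 + 15 + 5 = 40.

40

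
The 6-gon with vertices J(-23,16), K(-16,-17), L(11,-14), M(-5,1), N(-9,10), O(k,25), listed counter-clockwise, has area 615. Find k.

The doubled signed area Σ (x_i y_{i+1} − x_{i+1} y_i) is linear in k.
With k=0 it equals 1308; the coefficient of k is 6 (from the two edges through O).
So 6·k + 1308 = 2·615 = 1230 ⇒ k = -13.

-13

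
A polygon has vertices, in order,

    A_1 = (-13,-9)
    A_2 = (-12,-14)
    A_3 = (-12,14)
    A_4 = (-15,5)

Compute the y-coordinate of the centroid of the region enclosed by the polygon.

29/22

Apply the shoelace formula. First the cross-terms c_i = x_i·y_{i+1} − x_{i+1}·y_i:
  74, -336, 150, 200  ⇒  2A = 88, A = 44.
Then Σ (y_i + y_{i+1})·c_i = 348, so ȳ = 348 / (6·44) = 29/22.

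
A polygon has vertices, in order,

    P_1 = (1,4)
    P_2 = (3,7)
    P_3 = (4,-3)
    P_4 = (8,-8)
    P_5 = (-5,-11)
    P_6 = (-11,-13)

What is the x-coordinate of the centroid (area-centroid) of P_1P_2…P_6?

Apply the surveyor's formula. First the cross-terms c_i = x_i·y_{i+1} − x_{i+1}·y_i:
  -5, -37, -8, -128, -56, -31  ⇒  2A = -265, A = -132.5.
Then Σ (x_i + x_{i+1})·c_i = 447, so x̄ = 447 / (6·(-132.5)) = -149/265.

-149/265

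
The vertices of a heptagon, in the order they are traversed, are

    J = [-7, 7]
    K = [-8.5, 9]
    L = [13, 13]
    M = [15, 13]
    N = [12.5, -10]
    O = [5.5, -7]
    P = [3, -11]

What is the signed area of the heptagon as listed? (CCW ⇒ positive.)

-348.75

Apply the surveyor's formula: 2A = Σ (x_i·y_{i+1} − x_{i+1}·y_i), indices taken mod 7.
J→K: (-7)(9) − (-8.5)(7) = -3.5
K→L: (-8.5)(13) − (13)(9) = -227.5
L→M: (13)(13) − (15)(13) = -26
M→N: (15)(-10) − (12.5)(13) = -312.5
N→O: (12.5)(-7) − (5.5)(-10) = -32.5
O→P: (5.5)(-11) − (3)(-7) = -39.5
P→J: (3)(7) − (-7)(-11) = -56
Σ = -697.5
Signed area = Σ/2 = -348.75 (negative ⇒ clockwise traversal).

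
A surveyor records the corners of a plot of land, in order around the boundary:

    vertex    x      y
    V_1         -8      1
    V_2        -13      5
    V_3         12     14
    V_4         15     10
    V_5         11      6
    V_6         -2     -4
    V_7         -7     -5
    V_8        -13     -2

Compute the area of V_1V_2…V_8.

254.5

Apply the shoelace (surveyor's) formula: 2A = Σ (x_i·y_{i+1} − x_{i+1}·y_i), indices taken mod 8.
Σ = (-27) + (-242) + (-90) + (-20) + (-32) + (-18) + (-51) + (-29) = -509
Area = |Σ|/2 = 254.5.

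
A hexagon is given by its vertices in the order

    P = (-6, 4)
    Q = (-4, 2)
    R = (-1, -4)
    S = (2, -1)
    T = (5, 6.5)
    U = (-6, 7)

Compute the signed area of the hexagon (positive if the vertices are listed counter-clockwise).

70.5

Apply the surveyor's formula: 2A = Σ (x_i·y_{i+1} − x_{i+1}·y_i), indices taken mod 6.
Cross-terms: 4, 18, 9, 18, 74, 18  ⇒  Σ = 141
Signed area = Σ/2 = 70.5 (positive ⇒ counter-clockwise traversal).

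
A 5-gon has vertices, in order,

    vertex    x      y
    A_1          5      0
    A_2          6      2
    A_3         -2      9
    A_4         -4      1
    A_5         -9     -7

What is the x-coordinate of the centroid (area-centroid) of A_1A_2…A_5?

Apply Gauss's area formula. First the cross-terms c_i = x_i·y_{i+1} − x_{i+1}·y_i:
  10, 58, 34, 37, 35  ⇒  2A = 174, A = 87.
Then Σ (x_i + x_{i+1})·c_i = -483, so x̄ = -483 / (6·87) = -161/174.

-161/174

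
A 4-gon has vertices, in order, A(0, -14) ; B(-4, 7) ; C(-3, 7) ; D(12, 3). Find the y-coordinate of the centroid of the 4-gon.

Apply the shoelace formula. First the cross-terms c_i = x_i·y_{i+1} − x_{i+1}·y_i:
  -56, -7, -93, -168  ⇒  2A = -324, A = -162.
Then Σ (y_i + y_{i+1})·c_i = 1212, so ȳ = 1212 / (6·(-162)) = -101/81.

-101/81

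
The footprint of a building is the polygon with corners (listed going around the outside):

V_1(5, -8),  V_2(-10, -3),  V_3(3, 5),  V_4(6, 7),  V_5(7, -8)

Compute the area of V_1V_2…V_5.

129

Apply the shoelace (surveyor's) formula: 2A = Σ (x_i·y_{i+1} − x_{i+1}·y_i), indices taken mod 5.
Σ = (-95) + (-41) + (-9) + (-97) + (-16) = -258
Area = |Σ|/2 = 129.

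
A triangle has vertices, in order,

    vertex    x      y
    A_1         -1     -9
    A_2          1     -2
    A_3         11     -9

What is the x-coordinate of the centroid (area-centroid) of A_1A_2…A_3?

Apply the surveyor's formula. First the cross-terms c_i = x_i·y_{i+1} − x_{i+1}·y_i:
  11, 13, -108  ⇒  2A = -84, A = -42.
Then Σ (x_i + x_{i+1})·c_i = -924, so x̄ = -924 / (6·(-42)) = 11/3.

11/3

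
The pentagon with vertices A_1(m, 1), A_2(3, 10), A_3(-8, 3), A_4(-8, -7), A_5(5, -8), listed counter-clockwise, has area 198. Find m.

Write out the shoelace sum; only the two edges meeting at A_1 involve m:
2·Area = [(5·1 − m·(-8)) + (m·10 − 3·1)] + 268
       = 18·m + 270 = 396
⇒ m = 7.

7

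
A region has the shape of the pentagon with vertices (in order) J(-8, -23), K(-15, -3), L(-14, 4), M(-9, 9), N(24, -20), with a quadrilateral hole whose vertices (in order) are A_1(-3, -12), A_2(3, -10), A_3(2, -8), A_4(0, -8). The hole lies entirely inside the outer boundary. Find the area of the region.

619.5

Outer boundary:
Apply Gauss's area formula: 2A = Σ (x_i·y_{i+1} − x_{i+1}·y_i), indices taken mod 5.
J→K: (-8)(-3) − (-15)(-23) = -321
K→L: (-15)(4) − (-14)(-3) = -102
L→M: (-14)(9) − (-9)(4) = -90
M→N: (-9)(-20) − (24)(9) = -36
N→J: (24)(-23) − (-8)(-20) = -712
Σ = -1261
Area = |Σ|/2 = 630.5.
Hole:
Apply Gauss's area formula: 2A = Σ (x_i·y_{i+1} − x_{i+1}·y_i), indices taken mod 4.
A_1→A_2: (-3)(-10) − (3)(-12) = 66
A_2→A_3: (3)(-8) − (2)(-10) = -4
A_3→A_4: (2)(-8) − (0)(-8) = -16
A_4→A_1: (0)(-12) − (-3)(-8) = -24
Σ = 22
Area = |Σ|/2 = 11.
Net area = 630.5 − 11 = 619.5.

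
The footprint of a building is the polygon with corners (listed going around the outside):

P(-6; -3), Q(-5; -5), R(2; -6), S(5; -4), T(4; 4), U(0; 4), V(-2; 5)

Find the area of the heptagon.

Apply the shoelace (surveyor's) formula: 2A = Σ (x_i·y_{i+1} − x_{i+1}·y_i), indices taken mod 7.
Σ = (15) + (40) + (22) + (36) + (16) + (8) + (36) = 173
Area = |Σ|/2 = 86.5.

86.5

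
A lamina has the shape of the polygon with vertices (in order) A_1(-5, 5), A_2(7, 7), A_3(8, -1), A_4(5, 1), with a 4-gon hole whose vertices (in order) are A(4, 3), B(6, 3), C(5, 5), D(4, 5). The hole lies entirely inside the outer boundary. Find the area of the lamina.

42

Outer boundary:
Apply the surveyor's formula: 2A = Σ (x_i·y_{i+1} − x_{i+1}·y_i), indices taken mod 4.
Cross-terms: -70, -63, 13, 30  ⇒  Σ = -90
Area = |Σ|/2 = 45.
Hole:
Apply Gauss's area formula: 2A = Σ (x_i·y_{i+1} − x_{i+1}·y_i), indices taken mod 4.
Σ = (-6) + (15) + (5) + (-8) = 6
Area = |Σ|/2 = 3.
Net area = 45 − 3 = 42.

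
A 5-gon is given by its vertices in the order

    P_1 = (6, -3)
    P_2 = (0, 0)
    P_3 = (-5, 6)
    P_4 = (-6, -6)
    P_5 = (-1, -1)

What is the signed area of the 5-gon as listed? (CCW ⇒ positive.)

Apply the shoelace (surveyor's) formula: 2A = Σ (x_i·y_{i+1} − x_{i+1}·y_i), indices taken mod 5.
Cross-terms: 0, 0, 66, 0, 9  ⇒  Σ = 75
Signed area = Σ/2 = 37.5 (positive ⇒ counter-clockwise traversal).

37.5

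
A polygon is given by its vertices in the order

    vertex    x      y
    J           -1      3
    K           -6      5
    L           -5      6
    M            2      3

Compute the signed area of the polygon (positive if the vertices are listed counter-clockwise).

-8

Apply the surveyor's formula: 2A = Σ (x_i·y_{i+1} − x_{i+1}·y_i), indices taken mod 4.
Cross-terms: 13, -11, -27, 9  ⇒  Σ = -16
Signed area = Σ/2 = -8 (negative ⇒ clockwise traversal).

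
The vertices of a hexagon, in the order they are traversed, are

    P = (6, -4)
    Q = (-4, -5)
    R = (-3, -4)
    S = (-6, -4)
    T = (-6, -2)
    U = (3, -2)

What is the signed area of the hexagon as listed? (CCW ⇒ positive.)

Apply the shoelace (surveyor's) formula: 2A = Σ (x_i·y_{i+1} − x_{i+1}·y_i), indices taken mod 6.
Σ = (-46) + (1) + (-12) + (-12) + (18) + (0) = -51
Signed area = Σ/2 = -25.5 (negative ⇒ clockwise traversal).

-25.5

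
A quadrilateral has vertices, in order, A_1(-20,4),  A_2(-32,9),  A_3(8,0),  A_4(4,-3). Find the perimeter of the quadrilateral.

84

|A_1A_2| = √((-12)² + (5)²) = √169 = 13
|A_2A_3| = √((40)² + (-9)²) = √1681 = 41
|A_3A_4| = √((-4)² + (-3)²) = √25 = 5
|A_4A_1| = √((-24)² + (7)²) = √625 = 25
Perimeter = 13 + 41 + 5 + 25 = 84.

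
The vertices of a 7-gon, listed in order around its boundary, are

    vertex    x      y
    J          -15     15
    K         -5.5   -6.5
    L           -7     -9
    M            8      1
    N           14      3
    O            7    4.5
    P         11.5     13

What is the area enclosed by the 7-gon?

Cross-terms: 180, 4, 65, 10, 42, 39.25, 367.5  ⇒  Σ = 707.75
Area = |Σ|/2 = 353.875.

353.875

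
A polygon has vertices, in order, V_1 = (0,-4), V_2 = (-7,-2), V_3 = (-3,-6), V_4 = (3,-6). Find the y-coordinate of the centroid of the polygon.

-4.5

Apply Gauss's area formula. First the cross-terms c_i = x_i·y_{i+1} − x_{i+1}·y_i:
  -28, 36, 36, -12  ⇒  2A = 32, A = 16.
Then Σ (y_i + y_{i+1})·c_i = -432, so ȳ = -432 / (6·16) = -4.5.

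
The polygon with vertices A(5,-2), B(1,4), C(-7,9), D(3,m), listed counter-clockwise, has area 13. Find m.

0

Write out the shoelace sum; only the two edges meeting at D involve m:
2·Area = [((-7)·m − 3·9) + (3·(-2) − 5·m)] + 59
       = -12·m + 26 = 26
⇒ m = 0.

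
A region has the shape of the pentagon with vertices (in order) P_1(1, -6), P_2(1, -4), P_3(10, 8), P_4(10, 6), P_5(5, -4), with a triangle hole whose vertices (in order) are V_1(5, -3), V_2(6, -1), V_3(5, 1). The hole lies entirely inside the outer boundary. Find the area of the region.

31

Outer boundary:
Apply Gauss's area formula: 2A = Σ (x_i·y_{i+1} − x_{i+1}·y_i), indices taken mod 5.
Σ = (2) + (48) + (-20) + (-70) + (-26) = -66
Area = |Σ|/2 = 33.
Hole:
Apply the shoelace (surveyor's) formula: 2A = Σ (x_i·y_{i+1} − x_{i+1}·y_i), indices taken mod 3.
V_1→V_2: (5)(-1) − (6)(-3) = 13
V_2→V_3: (6)(1) − (5)(-1) = 11
V_3→V_1: (5)(-3) − (5)(1) = -20
Σ = 4
Area = |Σ|/2 = 2.
Net area = 33 − 2 = 31.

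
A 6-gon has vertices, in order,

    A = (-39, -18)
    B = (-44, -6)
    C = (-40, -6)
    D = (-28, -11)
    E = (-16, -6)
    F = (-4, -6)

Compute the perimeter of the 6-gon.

92

|AB| = √((-5)² + (12)²) = √169 = 13
|BC| = √((4)² + (0)²) = √16 = 4
|CD| = √((12)² + (-5)²) = √169 = 13
|DE| = √((12)² + (5)²) = √169 = 13
|EF| = √((12)² + (0)²) = √144 = 12
|FA| = √((-35)² + (-12)²) = √1369 = 37
Perimeter = 13 + 4 + 13 + 13 + 12 + 37 = 92.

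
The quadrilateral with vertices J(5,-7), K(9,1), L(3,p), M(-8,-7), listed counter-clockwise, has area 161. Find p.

The doubled signed area Σ (x_i y_{i+1} − x_{i+1} y_i) is linear in p.
With p=0 it equals 135; the coefficient of p is 17 (from the two edges through L).
So 17·p + 135 = 2·161 = 322 ⇒ p = 11.

11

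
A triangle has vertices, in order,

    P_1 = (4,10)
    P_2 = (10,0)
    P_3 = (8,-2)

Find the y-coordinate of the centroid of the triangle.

8/3

Apply the surveyor's formula. First the cross-terms c_i = x_i·y_{i+1} − x_{i+1}·y_i:
  -100, -20, 88  ⇒  2A = -32, A = -16.
Then Σ (y_i + y_{i+1})·c_i = -256, so ȳ = -256 / (6·(-16)) = 8/3.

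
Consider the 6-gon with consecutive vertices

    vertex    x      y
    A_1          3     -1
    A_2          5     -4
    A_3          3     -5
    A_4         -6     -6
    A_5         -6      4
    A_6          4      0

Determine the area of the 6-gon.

Apply the surveyor's formula: 2A = Σ (x_i·y_{i+1} − x_{i+1}·y_i), indices taken mod 6.
Σ = (-7) + (-13) + (-48) + (-60) + (-16) + (-4) = -148
Area = |Σ|/2 = 74.

74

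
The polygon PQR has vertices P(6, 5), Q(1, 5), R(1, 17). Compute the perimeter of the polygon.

|PQ| = √((-5)² + (0)²) = √25 = 5
|QR| = √((0)² + (12)²) = √144 = 12
|RP| = √((5)² + (-12)²) = √169 = 13
Perimeter = 5 + 12 + 13 = 30.

30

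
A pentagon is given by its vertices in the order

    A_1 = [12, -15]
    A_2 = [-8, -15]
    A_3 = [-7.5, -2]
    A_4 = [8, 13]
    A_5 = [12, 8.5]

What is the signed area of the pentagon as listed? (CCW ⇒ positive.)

-424

Apply the shoelace formula: 2A = Σ (x_i·y_{i+1} − x_{i+1}·y_i), indices taken mod 5.
A_1→A_2: (12)(-15) − (-8)(-15) = -300
A_2→A_3: (-8)(-2) − (-7.5)(-15) = -96.5
A_3→A_4: (-7.5)(13) − (8)(-2) = -81.5
A_4→A_5: (8)(8.5) − (12)(13) = -88
A_5→A_1: (12)(-15) − (12)(8.5) = -282
Σ = -848
Signed area = Σ/2 = -424 (negative ⇒ clockwise traversal).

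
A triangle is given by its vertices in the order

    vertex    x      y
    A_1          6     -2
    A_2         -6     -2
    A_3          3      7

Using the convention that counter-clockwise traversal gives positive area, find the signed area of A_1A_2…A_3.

-54

Apply the shoelace formula: 2A = Σ (x_i·y_{i+1} − x_{i+1}·y_i), indices taken mod 3.
Σ = (-24) + (-36) + (-48) = -108
Signed area = Σ/2 = -54 (negative ⇒ clockwise traversal).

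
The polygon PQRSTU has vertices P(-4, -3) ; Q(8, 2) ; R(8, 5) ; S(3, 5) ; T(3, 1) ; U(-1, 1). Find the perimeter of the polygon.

|PQ| = √((12)² + (5)²) = √169 = 13
|QR| = √((0)² + (3)²) = √9 = 3
|RS| = √((-5)² + (0)²) = √25 = 5
|ST| = √((0)² + (-4)²) = √16 = 4
|TU| = √((-4)² + (0)²) = √16 = 4
|UP| = √((-3)² + (-4)²) = √25 = 5
Perimeter = 13 + 3 + 5 + 4 + 4 + 5 = 34.

34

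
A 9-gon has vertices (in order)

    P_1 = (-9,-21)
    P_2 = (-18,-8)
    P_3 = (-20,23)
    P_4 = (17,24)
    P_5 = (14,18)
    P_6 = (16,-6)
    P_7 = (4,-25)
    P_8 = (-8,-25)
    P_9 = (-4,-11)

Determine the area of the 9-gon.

1428

Σ = (-306) + (-574) + (-871) + (-30) + (-372) + (-376) + (-300) + (-12) + (-15) = -2856
Area = |Σ|/2 = 1428.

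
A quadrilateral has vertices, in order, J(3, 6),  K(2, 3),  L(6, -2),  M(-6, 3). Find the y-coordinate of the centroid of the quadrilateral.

7/3

Apply the surveyor's formula. First the cross-terms c_i = x_i·y_{i+1} − x_{i+1}·y_i:
  -3, -22, 6, -45  ⇒  2A = -64, A = -32.
Then Σ (y_i + y_{i+1})·c_i = -448, so ȳ = -448 / (6·(-32)) = 7/3.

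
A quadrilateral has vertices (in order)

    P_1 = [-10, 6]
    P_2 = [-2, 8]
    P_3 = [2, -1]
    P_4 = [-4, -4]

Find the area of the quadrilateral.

Apply the shoelace formula: 2A = Σ (x_i·y_{i+1} − x_{i+1}·y_i), indices taken mod 4.
Cross-terms: -68, -14, -12, -64  ⇒  Σ = -158
Area = |Σ|/2 = 79.

79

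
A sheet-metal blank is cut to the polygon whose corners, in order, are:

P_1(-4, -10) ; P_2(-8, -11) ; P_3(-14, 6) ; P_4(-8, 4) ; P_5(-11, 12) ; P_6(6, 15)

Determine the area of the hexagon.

P_1→P_2: (-4)(-11) − (-8)(-10) = -36
P_2→P_3: (-8)(6) − (-14)(-11) = -202
P_3→P_4: (-14)(4) − (-8)(6) = -8
P_4→P_5: (-8)(12) − (-11)(4) = -52
P_5→P_6: (-11)(15) − (6)(12) = -237
P_6→P_1: (6)(-10) − (-4)(15) = 0
Σ = -535
Area = |Σ|/2 = 267.5.

267.5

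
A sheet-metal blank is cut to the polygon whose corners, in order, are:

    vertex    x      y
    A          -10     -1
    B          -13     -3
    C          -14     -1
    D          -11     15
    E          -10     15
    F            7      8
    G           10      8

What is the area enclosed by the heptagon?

193.5

Σ = (17) + (-29) + (-221) + (-15) + (-185) + (-24) + (70) = -387
Area = |Σ|/2 = 193.5.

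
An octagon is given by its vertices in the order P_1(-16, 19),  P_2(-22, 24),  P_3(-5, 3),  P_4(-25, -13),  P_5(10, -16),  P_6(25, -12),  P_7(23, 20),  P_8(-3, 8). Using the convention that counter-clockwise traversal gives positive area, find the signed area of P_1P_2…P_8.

1064.5

Apply Gauss's area formula: 2A = Σ (x_i·y_{i+1} − x_{i+1}·y_i), indices taken mod 8.
Σ = (34) + (54) + (140) + (530) + (280) + (776) + (244) + (71) = 2129
Signed area = Σ/2 = 1064.5 (positive ⇒ counter-clockwise traversal).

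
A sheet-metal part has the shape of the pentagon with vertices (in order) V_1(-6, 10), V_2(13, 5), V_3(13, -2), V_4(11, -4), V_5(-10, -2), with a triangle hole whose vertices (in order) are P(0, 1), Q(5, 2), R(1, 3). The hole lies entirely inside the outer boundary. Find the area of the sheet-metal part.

223

Outer boundary:
Apply the shoelace formula: 2A = Σ (x_i·y_{i+1} − x_{i+1}·y_i), indices taken mod 5.
Σ = (-160) + (-91) + (-30) + (-62) + (-112) = -455
Area = |Σ|/2 = 227.5.
Hole:
Cross-terms: -5, 13, 1  ⇒  Σ = 9
Area = |Σ|/2 = 4.5.
Net area = 227.5 − 4.5 = 223.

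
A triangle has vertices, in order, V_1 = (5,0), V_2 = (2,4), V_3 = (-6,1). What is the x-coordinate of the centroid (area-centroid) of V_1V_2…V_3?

Apply the surveyor's formula. First the cross-terms c_i = x_i·y_{i+1} − x_{i+1}·y_i:
  20, 26, -5  ⇒  2A = 41, A = 20.5.
Then Σ (x_i + x_{i+1})·c_i = 41, so x̄ = 41 / (6·20.5) = 1/3.

1/3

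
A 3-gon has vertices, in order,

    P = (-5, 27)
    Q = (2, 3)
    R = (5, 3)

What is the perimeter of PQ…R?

54

|PQ| = √((7)² + (-24)²) = √625 = 25
|QR| = √((3)² + (0)²) = √9 = 3
|RP| = √((-10)² + (24)²) = √676 = 26
Perimeter = 25 + 3 + 26 = 54.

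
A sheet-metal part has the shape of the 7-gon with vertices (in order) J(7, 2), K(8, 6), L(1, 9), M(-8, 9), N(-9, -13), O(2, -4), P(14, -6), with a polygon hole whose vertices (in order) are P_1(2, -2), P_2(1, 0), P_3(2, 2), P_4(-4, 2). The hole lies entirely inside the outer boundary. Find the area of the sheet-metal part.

257

Outer boundary:
Cross-terms: 26, 66, 81, 185, 62, 44, 70  ⇒  Σ = 534
Area = |Σ|/2 = 267.
Hole:
P_1→P_2: (2)(0) − (1)(-2) = 2
P_2→P_3: (1)(2) − (2)(0) = 2
P_3→P_4: (2)(2) − (-4)(2) = 12
P_4→P_1: (-4)(-2) − (2)(2) = 4
Σ = 20
Area = |Σ|/2 = 10.
Net area = 267 − 10 = 257.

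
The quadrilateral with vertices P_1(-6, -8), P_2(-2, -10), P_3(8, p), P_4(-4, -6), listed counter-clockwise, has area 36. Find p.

0

Write out the shoelace sum; only the two edges meeting at P_3 involve p:
2·Area = [((-2)·p − 8·(-10)) + (8·(-6) − (-4)·p)] + 40
       = 2·p + 72 = 72
⇒ p = 0.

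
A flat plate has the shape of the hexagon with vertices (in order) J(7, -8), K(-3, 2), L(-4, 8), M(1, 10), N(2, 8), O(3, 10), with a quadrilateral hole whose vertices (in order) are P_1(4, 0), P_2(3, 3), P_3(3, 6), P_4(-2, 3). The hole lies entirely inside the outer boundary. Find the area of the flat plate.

77

Outer boundary:
Apply Gauss's area formula: 2A = Σ (x_i·y_{i+1} − x_{i+1}·y_i), indices taken mod 6.
Σ = (-10) + (-16) + (-48) + (-12) + (-4) + (-94) = -184
Area = |Σ|/2 = 92.
Hole:
Σ = (12) + (9) + (21) + (-12) = 30
Area = |Σ|/2 = 15.
Net area = 92 − 15 = 77.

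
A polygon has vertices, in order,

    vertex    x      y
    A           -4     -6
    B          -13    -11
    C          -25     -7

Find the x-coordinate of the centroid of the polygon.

Apply Gauss's area formula. First the cross-terms c_i = x_i·y_{i+1} − x_{i+1}·y_i:
  -34, -184, 122  ⇒  2A = -96, A = -48.
Then Σ (x_i + x_{i+1})·c_i = 4032, so x̄ = 4032 / (6·(-48)) = -14.

-14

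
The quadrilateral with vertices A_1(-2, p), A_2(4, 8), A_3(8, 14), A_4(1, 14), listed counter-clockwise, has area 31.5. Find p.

Write out the shoelace sum; only the two edges meeting at A_1 involve p:
2·Area = [(1·p − (-2)·14) + ((-2)·8 − 4·p)] + 90
       = -3·p + 102 = 63
⇒ p = 13.

13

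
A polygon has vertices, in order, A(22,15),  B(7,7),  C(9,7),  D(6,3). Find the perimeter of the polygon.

44

|AB| = √((-15)² + (-8)²) = √289 = 17
|BC| = √((2)² + (0)²) = √4 = 2
|CD| = √((-3)² + (-4)²) = √25 = 5
|DA| = √((16)² + (12)²) = √400 = 20
Perimeter = 17 + 2 + 5 + 20 = 44.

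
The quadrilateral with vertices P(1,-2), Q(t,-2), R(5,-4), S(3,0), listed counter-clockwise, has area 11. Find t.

-4

The doubled signed area Σ (x_i y_{i+1} − x_{i+1} y_i) is linear in t.
With t=0 it equals 14; the coefficient of t is -2 (from the two edges through Q).
So -2·t + 14 = 2·11 = 22 ⇒ t = -4.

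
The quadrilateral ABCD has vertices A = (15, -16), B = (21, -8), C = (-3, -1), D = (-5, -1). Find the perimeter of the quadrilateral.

|AB| = √((6)² + (8)²) = √100 = 10
|BC| = √((-24)² + (7)²) = √625 = 25
|CD| = √((-2)² + (0)²) = √4 = 2
|DA| = √((20)² + (-15)²) = √625 = 25
Perimeter = 10 + 25 + 2 + 25 = 62.

62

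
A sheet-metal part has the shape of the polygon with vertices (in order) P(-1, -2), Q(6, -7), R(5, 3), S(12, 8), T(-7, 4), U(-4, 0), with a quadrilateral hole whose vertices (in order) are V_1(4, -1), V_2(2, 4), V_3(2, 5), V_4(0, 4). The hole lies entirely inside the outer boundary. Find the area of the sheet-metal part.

96

Outer boundary:
Apply the surveyor's formula: 2A = Σ (x_i·y_{i+1} − x_{i+1}·y_i), indices taken mod 6.
P→Q: (-1)(-7) − (6)(-2) = 19
Q→R: (6)(3) − (5)(-7) = 53
R→S: (5)(8) − (12)(3) = 4
S→T: (12)(4) − (-7)(8) = 104
T→U: (-7)(0) − (-4)(4) = 16
U→P: (-4)(-2) − (-1)(0) = 8
Σ = 204
Area = |Σ|/2 = 102.
Hole:
Apply the shoelace (surveyor's) formula: 2A = Σ (x_i·y_{i+1} − x_{i+1}·y_i), indices taken mod 4.
Cross-terms: 18, 2, 8, -16  ⇒  Σ = 12
Area = |Σ|/2 = 6.
Net area = 102 − 6 = 96.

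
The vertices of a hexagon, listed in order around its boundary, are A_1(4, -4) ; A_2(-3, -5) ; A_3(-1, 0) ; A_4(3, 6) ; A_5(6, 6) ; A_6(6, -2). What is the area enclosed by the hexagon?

Apply the surveyor's formula: 2A = Σ (x_i·y_{i+1} − x_{i+1}·y_i), indices taken mod 6.
A_1→A_2: (4)(-5) − (-3)(-4) = -32
A_2→A_3: (-3)(0) − (-1)(-5) = -5
A_3→A_4: (-1)(6) − (3)(0) = -6
A_4→A_5: (3)(6) − (6)(6) = -18
A_5→A_6: (6)(-2) − (6)(6) = -48
A_6→A_1: (6)(-4) − (4)(-2) = -16
Σ = -125
Area = |Σ|/2 = 62.5.

62.5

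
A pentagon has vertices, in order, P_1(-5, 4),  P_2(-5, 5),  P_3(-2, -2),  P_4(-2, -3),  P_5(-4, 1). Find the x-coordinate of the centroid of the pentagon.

-85/24

Apply Gauss's area formula. First the cross-terms c_i = x_i·y_{i+1} − x_{i+1}·y_i:
  -5, 20, 2, -14, -11  ⇒  2A = -8, A = -4.
Then Σ (x_i + x_{i+1})·c_i = 85, so x̄ = 85 / (6·(-4)) = -85/24.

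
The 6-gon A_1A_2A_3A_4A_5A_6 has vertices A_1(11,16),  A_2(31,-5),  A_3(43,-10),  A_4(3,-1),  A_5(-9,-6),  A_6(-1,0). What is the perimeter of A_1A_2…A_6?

126

|A_1A_2| = √((20)² + (-21)²) = √841 = 29
|A_2A_3| = √((12)² + (-5)²) = √169 = 13
|A_3A_4| = √((-40)² + (9)²) = √1681 = 41
|A_4A_5| = √((-12)² + (-5)²) = √169 = 13
|A_5A_6| = √((8)² + (6)²) = √100 = 10
|A_6A_1| = √((12)² + (16)²) = √400 = 20
Perimeter = 29 + 13 + 41 + 13 + 10 + 20 = 126.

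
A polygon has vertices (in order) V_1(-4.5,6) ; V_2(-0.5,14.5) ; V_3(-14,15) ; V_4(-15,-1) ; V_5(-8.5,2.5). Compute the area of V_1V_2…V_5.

143.25

Σ = (-62.25) + (195.5) + (239) + (-46) + (-39.75) = 286.5
Area = |Σ|/2 = 143.25.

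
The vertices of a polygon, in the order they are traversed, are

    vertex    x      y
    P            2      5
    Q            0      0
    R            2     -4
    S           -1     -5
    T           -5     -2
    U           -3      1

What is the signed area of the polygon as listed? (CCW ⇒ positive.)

Apply the shoelace formula: 2A = Σ (x_i·y_{i+1} − x_{i+1}·y_i), indices taken mod 6.
Cross-terms: 0, 0, -14, -23, -11, -17  ⇒  Σ = -65
Signed area = Σ/2 = -32.5 (negative ⇒ clockwise traversal).

-32.5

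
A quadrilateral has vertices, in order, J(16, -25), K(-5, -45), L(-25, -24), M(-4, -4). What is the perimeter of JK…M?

116

|JK| = √((-21)² + (-20)²) = √841 = 29
|KL| = √((-20)² + (21)²) = √841 = 29
|LM| = √((21)² + (20)²) = √841 = 29
|MJ| = √((20)² + (-21)²) = √841 = 29
Perimeter = 29 + 29 + 29 + 29 = 116.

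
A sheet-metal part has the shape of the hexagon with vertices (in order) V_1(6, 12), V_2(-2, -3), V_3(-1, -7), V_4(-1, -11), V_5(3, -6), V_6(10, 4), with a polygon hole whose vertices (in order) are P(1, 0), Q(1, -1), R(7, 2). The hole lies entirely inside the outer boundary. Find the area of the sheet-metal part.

111

Outer boundary:
Apply the shoelace (surveyor's) formula: 2A = Σ (x_i·y_{i+1} − x_{i+1}·y_i), indices taken mod 6.
Σ = (6) + (11) + (4) + (39) + (72) + (96) = 228
Area = |Σ|/2 = 114.
Hole:
Σ = (-1) + (9) + (-2) = 6
Area = |Σ|/2 = 3.
Net area = 114 − 3 = 111.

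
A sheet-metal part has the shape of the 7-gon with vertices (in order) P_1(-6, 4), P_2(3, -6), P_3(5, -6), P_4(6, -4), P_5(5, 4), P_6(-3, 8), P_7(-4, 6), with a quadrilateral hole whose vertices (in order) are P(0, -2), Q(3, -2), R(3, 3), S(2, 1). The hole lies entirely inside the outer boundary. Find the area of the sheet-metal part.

84

Outer boundary:
Σ = (24) + (12) + (16) + (44) + (52) + (14) + (20) = 182
Area = |Σ|/2 = 91.
Hole:
Apply the shoelace (surveyor's) formula: 2A = Σ (x_i·y_{i+1} − x_{i+1}·y_i), indices taken mod 4.
P→Q: (0)(-2) − (3)(-2) = 6
Q→R: (3)(3) − (3)(-2) = 15
R→S: (3)(1) − (2)(3) = -3
S→P: (2)(-2) − (0)(1) = -4
Σ = 14
Area = |Σ|/2 = 7.
Net area = 91 − 7 = 84.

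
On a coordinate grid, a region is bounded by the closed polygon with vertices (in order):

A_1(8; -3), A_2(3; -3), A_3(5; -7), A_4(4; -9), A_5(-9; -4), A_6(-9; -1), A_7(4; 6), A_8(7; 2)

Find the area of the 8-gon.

Apply Gauss's area formula: 2A = Σ (x_i·y_{i+1} − x_{i+1}·y_i), indices taken mod 8.
Cross-terms: -15, -6, -17, -97, -27, -50, -34, -37  ⇒  Σ = -283
Area = |Σ|/2 = 141.5.

141.5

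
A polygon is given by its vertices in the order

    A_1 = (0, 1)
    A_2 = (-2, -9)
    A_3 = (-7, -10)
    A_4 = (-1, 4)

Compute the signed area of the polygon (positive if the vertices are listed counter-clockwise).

Σ = (2) + (-43) + (-38) + (-1) = -80
Signed area = Σ/2 = -40 (negative ⇒ clockwise traversal).

-40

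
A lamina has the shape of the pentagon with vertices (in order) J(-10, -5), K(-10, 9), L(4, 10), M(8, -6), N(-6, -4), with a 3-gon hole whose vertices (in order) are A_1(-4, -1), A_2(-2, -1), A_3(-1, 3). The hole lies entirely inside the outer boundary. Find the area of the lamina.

225

Outer boundary:
Apply Gauss's area formula: 2A = Σ (x_i·y_{i+1} − x_{i+1}·y_i), indices taken mod 5.
Σ = (-140) + (-136) + (-104) + (-68) + (-10) = -458
Area = |Σ|/2 = 229.
Hole:
Apply Gauss's area formula: 2A = Σ (x_i·y_{i+1} − x_{i+1}·y_i), indices taken mod 3.
A_1→A_2: (-4)(-1) − (-2)(-1) = 2
A_2→A_3: (-2)(3) − (-1)(-1) = -7
A_3→A_1: (-1)(-1) − (-4)(3) = 13
Σ = 8
Area = |Σ|/2 = 4.
Net area = 229 − 4 = 225.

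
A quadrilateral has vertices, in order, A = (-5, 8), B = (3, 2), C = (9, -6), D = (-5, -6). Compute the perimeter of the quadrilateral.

48

|AB| = √((8)² + (-6)²) = √100 = 10
|BC| = √((6)² + (-8)²) = √100 = 10
|CD| = √((-14)² + (0)²) = √196 = 14
|DA| = √((0)² + (14)²) = √196 = 14
Perimeter = 10 + 10 + 14 + 14 = 48.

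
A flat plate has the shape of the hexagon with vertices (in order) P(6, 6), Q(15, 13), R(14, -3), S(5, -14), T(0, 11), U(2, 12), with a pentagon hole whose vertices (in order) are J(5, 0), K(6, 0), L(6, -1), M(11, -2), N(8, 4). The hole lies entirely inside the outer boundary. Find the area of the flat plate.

207

Outer boundary:
Cross-terms: -12, -227, -181, 55, -22, -60  ⇒  Σ = -447
Area = |Σ|/2 = 223.5.
Hole:
Cross-terms: 0, -6, -1, 60, -20  ⇒  Σ = 33
Area = |Σ|/2 = 16.5.
Net area = 223.5 − 16.5 = 207.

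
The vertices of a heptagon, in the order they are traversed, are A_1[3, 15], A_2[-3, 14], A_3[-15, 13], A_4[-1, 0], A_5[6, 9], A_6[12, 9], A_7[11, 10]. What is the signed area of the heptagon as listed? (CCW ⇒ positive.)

Apply the shoelace (surveyor's) formula: 2A = Σ (x_i·y_{i+1} − x_{i+1}·y_i), indices taken mod 7.
Cross-terms: 87, 171, 13, -9, -54, 21, 135  ⇒  Σ = 364
Signed area = Σ/2 = 182 (positive ⇒ counter-clockwise traversal).

182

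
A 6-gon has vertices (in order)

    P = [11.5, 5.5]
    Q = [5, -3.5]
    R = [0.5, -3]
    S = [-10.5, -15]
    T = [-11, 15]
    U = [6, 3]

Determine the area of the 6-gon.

283.5

Cross-terms: -67.75, -13.25, -39, -322.5, -123, -1.5  ⇒  Σ = -567
Area = |Σ|/2 = 283.5.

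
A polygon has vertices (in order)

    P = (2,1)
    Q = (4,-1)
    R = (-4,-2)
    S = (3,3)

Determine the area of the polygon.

Apply Gauss's area formula: 2A = Σ (x_i·y_{i+1} − x_{i+1}·y_i), indices taken mod 4.
Σ = (-6) + (-12) + (-6) + (-3) = -27
Area = |Σ|/2 = 13.5.

13.5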